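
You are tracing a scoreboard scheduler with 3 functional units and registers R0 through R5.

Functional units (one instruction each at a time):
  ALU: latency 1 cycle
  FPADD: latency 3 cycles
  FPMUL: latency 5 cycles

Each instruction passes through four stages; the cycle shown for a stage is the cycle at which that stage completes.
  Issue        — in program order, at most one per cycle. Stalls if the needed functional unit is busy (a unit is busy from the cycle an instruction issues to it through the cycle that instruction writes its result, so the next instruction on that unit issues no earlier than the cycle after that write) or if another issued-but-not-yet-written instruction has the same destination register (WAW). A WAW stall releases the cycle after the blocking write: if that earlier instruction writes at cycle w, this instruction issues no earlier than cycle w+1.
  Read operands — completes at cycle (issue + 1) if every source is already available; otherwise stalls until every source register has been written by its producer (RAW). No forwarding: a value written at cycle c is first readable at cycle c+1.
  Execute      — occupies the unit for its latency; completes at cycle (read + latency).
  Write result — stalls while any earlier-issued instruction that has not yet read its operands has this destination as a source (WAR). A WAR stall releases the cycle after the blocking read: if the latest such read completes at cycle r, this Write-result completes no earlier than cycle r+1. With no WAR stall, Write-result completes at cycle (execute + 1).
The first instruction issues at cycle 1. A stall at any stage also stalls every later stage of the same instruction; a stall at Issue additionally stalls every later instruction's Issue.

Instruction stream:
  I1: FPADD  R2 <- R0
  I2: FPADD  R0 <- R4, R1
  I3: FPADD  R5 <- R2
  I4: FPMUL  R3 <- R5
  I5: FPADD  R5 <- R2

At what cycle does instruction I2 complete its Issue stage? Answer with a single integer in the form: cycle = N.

[1] issue I1 (FPADD)
[2] I1 read-ops
[5] I1 finished on FPADD
[6] I1→R2
[7] issue I2 (FPADD)
[8] I2 read-ops
[11] I2 finished on FPADD
[12] I2→R0
[13] issue I3 (FPADD)
[14] I3 read-ops · issue I4 (FPMUL)
[17] I3 finished on FPADD
[18] I3→R5
[19] I4 read-ops · issue I5 (FPADD)
[20] I5 read-ops
[23] I5 finished on FPADD
[24] I4 finished on FPMUL · I5→R5
[25] I4→R3

cycle = 7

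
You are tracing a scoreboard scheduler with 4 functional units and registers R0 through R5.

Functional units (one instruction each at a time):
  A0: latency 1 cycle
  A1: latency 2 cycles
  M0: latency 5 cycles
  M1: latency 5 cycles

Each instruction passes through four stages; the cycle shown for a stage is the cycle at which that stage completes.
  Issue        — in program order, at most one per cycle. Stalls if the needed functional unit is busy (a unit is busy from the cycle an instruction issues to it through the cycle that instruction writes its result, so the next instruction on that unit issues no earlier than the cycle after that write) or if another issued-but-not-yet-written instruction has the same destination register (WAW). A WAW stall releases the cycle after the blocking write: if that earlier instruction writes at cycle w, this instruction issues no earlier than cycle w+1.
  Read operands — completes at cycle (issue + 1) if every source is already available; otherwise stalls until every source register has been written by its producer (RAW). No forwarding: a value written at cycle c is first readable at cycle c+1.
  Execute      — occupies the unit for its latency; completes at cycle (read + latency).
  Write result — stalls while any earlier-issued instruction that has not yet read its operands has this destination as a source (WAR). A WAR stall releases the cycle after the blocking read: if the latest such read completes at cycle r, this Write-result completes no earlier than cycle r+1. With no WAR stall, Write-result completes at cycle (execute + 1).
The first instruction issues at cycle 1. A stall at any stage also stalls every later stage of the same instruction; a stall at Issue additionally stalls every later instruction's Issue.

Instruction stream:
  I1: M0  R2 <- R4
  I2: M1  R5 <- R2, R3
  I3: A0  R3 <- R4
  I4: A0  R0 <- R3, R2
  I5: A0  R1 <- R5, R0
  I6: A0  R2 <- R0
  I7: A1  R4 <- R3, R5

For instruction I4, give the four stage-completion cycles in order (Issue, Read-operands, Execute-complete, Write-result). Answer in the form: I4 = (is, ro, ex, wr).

I1: IS=1 RO=2 EX=7 WR=8
I2: IS=2 RO=9 EX=14 WR=15  [RAW R2: wait I1 write@8]
I3: IS=3 RO=4 EX=5 WR=10  [WAR R3: wait I2 read@9]
I4: IS=11 RO=12 EX=13 WR=14  [struct: A0 busy until I3 writes@10]
I5: IS=15 RO=16 EX=17 WR=18  [struct: A0 busy until I4 writes@14]
I6: IS=19 RO=20 EX=21 WR=22  [struct: A0 busy until I5 writes@18]
I7: IS=20 RO=21 EX=23 WR=24

I4 = (11, 12, 13, 14)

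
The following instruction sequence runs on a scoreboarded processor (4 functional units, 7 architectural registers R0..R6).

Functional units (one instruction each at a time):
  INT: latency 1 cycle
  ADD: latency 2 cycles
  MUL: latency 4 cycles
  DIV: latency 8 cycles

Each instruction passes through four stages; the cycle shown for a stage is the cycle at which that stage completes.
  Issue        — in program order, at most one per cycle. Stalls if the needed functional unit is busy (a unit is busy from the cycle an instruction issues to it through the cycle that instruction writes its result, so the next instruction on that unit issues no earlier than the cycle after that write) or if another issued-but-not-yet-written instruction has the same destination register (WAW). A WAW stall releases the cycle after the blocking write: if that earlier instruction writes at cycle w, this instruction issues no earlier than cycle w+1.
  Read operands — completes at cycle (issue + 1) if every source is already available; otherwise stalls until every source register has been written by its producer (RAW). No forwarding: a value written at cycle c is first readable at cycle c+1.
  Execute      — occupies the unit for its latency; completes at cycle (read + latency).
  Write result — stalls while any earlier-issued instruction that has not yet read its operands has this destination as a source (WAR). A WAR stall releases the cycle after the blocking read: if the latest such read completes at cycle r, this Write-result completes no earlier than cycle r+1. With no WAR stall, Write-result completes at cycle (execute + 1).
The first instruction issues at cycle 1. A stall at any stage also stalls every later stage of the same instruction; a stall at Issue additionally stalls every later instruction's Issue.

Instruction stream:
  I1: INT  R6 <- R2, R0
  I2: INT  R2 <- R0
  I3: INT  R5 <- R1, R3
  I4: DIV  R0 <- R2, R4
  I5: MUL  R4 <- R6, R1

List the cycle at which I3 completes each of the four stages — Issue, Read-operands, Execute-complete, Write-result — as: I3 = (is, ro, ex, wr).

t=1  I1 dispatched to INT
t=2  I1 operands ready
t=3  I1 complete
t=4  R6←I1
t=5  I2 dispatched to INT
t=6  I2 operands ready
t=7  I2 complete
t=8  R2←I2
t=9  I3 dispatched to INT
t=10  I3 operands ready · I4 dispatched to DIV
t=11  I3 complete · I4 operands ready · I5 dispatched to MUL
t=12  R5←I3 · I5 operands ready
t=16  I5 complete
t=17  R4←I5
t=19  I4 complete
t=20  R0←I4

I3 = (9, 10, 11, 12)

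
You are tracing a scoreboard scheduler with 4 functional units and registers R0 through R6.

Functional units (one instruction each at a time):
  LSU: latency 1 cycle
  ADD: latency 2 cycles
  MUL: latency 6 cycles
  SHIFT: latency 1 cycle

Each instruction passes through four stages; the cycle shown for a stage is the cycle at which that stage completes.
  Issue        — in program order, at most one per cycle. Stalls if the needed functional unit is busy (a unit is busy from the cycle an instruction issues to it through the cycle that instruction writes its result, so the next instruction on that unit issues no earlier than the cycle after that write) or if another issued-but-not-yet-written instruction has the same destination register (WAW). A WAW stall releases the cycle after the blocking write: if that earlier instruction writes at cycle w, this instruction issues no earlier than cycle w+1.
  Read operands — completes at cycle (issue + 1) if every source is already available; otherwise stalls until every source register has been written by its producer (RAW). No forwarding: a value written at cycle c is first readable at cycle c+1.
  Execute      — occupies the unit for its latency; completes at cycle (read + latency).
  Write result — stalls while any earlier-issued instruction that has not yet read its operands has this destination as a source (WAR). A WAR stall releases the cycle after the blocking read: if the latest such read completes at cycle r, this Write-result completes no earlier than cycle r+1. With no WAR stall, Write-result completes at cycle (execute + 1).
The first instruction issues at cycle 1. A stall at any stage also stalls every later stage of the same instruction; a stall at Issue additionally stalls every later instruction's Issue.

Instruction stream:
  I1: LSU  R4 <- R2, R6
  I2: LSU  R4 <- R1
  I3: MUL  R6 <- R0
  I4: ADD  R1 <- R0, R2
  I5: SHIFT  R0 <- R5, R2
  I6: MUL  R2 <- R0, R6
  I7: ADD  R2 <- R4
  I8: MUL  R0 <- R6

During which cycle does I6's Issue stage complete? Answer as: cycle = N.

cycle = 15

1) issue 1, read 2, done 3, write 4
2) issue 5, read 6, done 7, write 8  <struct: LSU busy until I1 writes@4>
3) issue 6, read 7, done 13, write 14
4) issue 7, read 8, done 10, write 11
5) issue 8, read 9, done 10, write 11
6) issue 15, read 16, done 22, write 23  <struct: MUL busy until I3 writes@14>
7) issue 24, read 25, done 27, write 28  <WAW R2: wait I6 write@23>
8) issue 25, read 26, done 32, write 33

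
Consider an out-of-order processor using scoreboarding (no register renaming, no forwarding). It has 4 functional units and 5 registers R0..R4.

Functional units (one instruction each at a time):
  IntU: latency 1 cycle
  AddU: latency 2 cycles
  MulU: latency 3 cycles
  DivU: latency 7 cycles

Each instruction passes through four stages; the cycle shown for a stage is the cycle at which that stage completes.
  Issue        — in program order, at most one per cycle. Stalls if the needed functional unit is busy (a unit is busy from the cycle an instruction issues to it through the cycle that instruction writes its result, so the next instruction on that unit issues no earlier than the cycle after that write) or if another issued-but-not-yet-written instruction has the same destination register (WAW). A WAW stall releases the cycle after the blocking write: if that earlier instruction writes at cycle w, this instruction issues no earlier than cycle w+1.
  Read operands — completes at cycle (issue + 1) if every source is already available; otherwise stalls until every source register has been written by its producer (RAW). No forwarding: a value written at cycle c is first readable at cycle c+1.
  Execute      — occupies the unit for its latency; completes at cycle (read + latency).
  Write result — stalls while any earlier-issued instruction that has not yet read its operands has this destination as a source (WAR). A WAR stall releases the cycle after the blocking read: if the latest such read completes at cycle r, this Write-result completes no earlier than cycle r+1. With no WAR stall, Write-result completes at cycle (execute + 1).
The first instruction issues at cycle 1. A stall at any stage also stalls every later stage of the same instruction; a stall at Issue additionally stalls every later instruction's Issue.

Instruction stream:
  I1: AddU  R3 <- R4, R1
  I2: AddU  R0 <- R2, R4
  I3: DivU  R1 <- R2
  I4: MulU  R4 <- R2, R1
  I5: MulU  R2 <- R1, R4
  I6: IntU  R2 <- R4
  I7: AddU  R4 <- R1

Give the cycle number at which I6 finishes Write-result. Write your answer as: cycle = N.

cycle = 31

c1: I1 issues→AddU
c2: I1 reads
c4: I1 exec-done
c5: I1 writes R3
c6: I2 issues→AddU
c7: I2 reads, I3 issues→DivU
c8: I3 reads, I4 issues→MulU
c9: I2 exec-done
c10: I2 writes R0
c15: I3 exec-done
c16: I3 writes R1
c17: I4 reads
c20: I4 exec-done
c21: I4 writes R4
c22: I5 issues→MulU
c23: I5 reads
c26: I5 exec-done
c27: I5 writes R2
c28: I6 issues→IntU
c29: I6 reads, I7 issues→AddU
c30: I6 exec-done, I7 reads
c31: I6 writes R2
c32: I7 exec-done
c33: I7 writes R4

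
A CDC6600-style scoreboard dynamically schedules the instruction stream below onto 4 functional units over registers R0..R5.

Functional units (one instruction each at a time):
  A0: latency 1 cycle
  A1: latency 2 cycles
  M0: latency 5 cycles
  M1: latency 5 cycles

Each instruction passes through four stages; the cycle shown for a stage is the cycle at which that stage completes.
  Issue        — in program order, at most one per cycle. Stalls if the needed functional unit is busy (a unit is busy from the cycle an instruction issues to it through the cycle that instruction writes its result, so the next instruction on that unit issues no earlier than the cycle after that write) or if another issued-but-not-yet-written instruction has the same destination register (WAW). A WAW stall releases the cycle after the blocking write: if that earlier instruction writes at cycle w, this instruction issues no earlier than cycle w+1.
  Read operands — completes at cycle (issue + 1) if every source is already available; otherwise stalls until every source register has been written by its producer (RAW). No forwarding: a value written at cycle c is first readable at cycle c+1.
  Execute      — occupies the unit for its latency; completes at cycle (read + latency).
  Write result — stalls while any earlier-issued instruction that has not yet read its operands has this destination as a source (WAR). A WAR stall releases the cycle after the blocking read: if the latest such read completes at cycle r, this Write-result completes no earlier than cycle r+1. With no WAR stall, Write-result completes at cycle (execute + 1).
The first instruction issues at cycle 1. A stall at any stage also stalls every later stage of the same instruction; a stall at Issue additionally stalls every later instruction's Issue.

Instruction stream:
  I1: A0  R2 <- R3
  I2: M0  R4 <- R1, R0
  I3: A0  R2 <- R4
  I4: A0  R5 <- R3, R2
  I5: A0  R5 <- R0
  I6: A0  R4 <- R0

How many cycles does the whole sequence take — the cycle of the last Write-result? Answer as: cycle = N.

cycle = 24

I1: IS=1 RO=2 EX=3 WR=4
I2: IS=2 RO=3 EX=8 WR=9
I3: IS=5 RO=10 EX=11 WR=12  [struct: A0 busy until I1 writes@4; RAW R4: wait I2 write@9]
I4: IS=13 RO=14 EX=15 WR=16  [struct: A0 busy until I3 writes@12]
I5: IS=17 RO=18 EX=19 WR=20  [struct: A0 busy until I4 writes@16]
I6: IS=21 RO=22 EX=23 WR=24  [struct: A0 busy until I5 writes@20]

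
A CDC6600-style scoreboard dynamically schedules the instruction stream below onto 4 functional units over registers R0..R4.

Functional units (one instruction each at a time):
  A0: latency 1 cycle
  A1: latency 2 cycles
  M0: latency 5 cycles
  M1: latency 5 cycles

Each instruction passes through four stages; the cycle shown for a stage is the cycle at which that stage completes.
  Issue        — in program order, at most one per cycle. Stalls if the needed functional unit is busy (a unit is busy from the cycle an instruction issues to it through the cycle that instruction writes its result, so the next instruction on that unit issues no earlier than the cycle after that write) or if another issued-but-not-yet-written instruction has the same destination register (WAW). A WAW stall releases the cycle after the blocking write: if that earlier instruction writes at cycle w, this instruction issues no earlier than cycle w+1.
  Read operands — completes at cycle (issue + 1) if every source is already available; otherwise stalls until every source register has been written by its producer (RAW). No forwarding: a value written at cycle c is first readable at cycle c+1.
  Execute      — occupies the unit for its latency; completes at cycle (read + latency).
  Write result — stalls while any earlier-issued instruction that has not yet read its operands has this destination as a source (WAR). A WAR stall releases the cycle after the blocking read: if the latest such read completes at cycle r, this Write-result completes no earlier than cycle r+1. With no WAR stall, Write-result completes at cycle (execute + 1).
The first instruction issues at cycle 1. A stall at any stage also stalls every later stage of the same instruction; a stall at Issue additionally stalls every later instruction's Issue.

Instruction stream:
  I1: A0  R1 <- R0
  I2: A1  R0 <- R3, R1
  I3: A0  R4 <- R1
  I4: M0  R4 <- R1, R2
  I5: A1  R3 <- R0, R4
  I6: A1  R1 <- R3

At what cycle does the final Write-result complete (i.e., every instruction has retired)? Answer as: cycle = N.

cycle = 25

I1 -> (1, 2, 3, 4)
I2 -> (2, 5, 7, 8)  // RAW R1: wait I1 write@4
I3 -> (5, 6, 7, 8)  // struct: A0 busy until I1 writes@4
I4 -> (9, 10, 15, 16)  // WAW R4: wait I3 write@8
I5 -> (10, 17, 19, 20)  // RAW R4: wait I4 write@16
I6 -> (21, 22, 24, 25)  // struct: A1 busy until I5 writes@20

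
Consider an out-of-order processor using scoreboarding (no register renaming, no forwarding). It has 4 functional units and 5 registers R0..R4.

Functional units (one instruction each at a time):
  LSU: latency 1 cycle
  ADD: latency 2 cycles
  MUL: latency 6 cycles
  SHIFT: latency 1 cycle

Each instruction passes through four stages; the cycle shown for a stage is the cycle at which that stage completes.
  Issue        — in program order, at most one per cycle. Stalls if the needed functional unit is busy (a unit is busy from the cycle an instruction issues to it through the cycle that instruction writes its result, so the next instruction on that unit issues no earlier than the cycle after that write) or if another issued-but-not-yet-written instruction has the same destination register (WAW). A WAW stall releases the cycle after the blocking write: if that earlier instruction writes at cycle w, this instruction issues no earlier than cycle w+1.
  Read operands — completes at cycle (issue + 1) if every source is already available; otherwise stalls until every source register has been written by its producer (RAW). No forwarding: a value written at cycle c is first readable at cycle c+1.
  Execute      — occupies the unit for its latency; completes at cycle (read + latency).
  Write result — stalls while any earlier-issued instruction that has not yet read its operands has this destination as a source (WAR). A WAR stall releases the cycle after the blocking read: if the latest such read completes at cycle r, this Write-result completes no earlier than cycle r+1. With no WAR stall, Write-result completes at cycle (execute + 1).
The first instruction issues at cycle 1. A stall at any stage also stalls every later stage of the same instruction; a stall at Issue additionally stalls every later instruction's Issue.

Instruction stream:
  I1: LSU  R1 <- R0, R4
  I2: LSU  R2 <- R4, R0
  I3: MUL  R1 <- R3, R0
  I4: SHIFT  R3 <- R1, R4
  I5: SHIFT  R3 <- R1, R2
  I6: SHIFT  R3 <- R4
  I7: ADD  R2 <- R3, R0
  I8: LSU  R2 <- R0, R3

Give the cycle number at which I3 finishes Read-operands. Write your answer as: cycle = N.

  I1 | 1 | 2 | 3 | 4
  I2 | 5 | 6 | 7 | 8   struct: LSU busy until I1 writes@4
  I3 | 6 | 7 | 13 | 14
  I4 | 7 | 15 | 16 | 17   RAW R1: wait I3 write@14
  I5 | 18 | 19 | 20 | 21   struct: SHIFT busy until I4 writes@17
  I6 | 22 | 23 | 24 | 25   struct: SHIFT busy until I5 writes@21
  I7 | 23 | 26 | 28 | 29   RAW R3: wait I6 write@25
  I8 | 30 | 31 | 32 | 33   WAW R2: wait I7 write@29

cycle = 7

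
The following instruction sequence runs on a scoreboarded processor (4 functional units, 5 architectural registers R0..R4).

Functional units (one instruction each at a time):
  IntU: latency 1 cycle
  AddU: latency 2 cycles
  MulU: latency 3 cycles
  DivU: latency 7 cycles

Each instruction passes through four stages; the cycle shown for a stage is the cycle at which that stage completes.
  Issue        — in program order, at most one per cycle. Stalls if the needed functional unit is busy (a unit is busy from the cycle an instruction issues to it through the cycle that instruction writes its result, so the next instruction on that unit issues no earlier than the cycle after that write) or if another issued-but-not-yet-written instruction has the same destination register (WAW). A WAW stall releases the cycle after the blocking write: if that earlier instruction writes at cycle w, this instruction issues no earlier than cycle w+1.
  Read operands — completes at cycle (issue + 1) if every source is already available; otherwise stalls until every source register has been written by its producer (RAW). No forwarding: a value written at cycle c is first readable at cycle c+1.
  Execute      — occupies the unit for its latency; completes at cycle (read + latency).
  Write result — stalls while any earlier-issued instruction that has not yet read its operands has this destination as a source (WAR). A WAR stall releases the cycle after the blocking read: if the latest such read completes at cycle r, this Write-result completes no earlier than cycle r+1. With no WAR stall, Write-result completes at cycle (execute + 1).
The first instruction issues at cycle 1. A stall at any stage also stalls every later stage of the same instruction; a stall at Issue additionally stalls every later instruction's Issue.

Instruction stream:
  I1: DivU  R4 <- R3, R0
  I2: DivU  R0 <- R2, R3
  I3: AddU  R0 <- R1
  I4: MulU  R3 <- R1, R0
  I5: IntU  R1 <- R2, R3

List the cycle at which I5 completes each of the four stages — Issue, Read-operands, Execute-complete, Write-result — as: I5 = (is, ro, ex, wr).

I5 = (23, 31, 32, 33)

I1: IS=1 RO=2 EX=9 WR=10
I2: IS=11 RO=12 EX=19 WR=20  [struct: DivU busy until I1 writes@10]
I3: IS=21 RO=22 EX=24 WR=25  [WAW R0: wait I2 write@20]
I4: IS=22 RO=26 EX=29 WR=30  [RAW R0: wait I3 write@25]
I5: IS=23 RO=31 EX=32 WR=33  [RAW R3: wait I4 write@30]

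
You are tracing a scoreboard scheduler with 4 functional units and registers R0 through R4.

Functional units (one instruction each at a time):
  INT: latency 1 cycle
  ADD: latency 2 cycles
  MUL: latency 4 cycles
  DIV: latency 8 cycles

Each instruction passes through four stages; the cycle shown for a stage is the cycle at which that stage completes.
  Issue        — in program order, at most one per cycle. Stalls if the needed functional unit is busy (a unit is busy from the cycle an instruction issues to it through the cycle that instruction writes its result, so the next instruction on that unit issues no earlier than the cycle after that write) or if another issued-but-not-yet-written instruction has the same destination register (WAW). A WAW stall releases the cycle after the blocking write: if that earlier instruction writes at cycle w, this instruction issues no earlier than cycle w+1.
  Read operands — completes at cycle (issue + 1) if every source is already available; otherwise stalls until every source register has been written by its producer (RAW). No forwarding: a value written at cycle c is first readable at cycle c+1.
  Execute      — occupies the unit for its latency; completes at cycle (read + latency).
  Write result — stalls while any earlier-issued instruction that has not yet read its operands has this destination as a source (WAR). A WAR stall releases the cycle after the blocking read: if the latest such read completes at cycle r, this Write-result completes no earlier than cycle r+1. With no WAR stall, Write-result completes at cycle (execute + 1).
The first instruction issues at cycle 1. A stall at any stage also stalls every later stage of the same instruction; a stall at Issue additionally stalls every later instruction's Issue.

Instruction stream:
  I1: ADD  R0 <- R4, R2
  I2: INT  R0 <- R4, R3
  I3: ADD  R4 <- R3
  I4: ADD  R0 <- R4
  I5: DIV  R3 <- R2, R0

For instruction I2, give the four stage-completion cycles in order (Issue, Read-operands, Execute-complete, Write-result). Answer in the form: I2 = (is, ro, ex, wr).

I2 = (6, 7, 8, 9)

I1: IS=1 RO=2 EX=4 WR=5
I2: IS=6 RO=7 EX=8 WR=9  [WAW R0: wait I1 write@5]
I3: IS=7 RO=8 EX=10 WR=11
I4: IS=12 RO=13 EX=15 WR=16  [struct: ADD busy until I3 writes@11]
I5: IS=13 RO=17 EX=25 WR=26  [RAW R0: wait I4 write@16]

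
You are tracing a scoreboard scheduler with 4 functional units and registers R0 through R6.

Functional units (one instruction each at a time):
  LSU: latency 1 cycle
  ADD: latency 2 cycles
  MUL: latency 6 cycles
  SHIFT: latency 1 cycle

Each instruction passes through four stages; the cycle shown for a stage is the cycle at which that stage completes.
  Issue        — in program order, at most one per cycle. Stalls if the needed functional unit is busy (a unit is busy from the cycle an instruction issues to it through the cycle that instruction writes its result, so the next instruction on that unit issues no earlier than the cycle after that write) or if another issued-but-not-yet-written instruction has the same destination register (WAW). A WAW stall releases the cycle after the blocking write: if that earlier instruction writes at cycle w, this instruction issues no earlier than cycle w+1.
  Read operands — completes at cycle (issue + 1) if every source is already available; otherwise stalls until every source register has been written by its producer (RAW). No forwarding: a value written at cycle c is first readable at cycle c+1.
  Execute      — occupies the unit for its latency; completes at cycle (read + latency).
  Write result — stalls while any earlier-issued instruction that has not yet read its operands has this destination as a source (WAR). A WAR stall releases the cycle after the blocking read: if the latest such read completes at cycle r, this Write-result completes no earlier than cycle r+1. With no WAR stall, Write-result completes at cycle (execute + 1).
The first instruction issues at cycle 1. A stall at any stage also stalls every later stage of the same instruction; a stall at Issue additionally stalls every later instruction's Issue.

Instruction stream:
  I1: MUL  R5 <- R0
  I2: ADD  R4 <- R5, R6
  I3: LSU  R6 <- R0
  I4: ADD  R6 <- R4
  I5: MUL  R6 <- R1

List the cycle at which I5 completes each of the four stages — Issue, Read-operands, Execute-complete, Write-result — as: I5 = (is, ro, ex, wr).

I5 = (19, 20, 26, 27)

t=1  I1 dispatched to MUL
t=2  I1 operands ready, I2 dispatched to ADD
t=3  I3 dispatched to LSU
t=4  I3 operands ready
t=5  I3 complete
t=8  I1 complete
t=9  R5←I1
t=10  I2 operands ready
t=11  R6←I3
t=12  I2 complete
t=13  R4←I2
t=14  I4 dispatched to ADD
t=15  I4 operands ready
t=17  I4 complete
t=18  R6←I4
t=19  I5 dispatched to MUL
t=20  I5 operands ready
t=26  I5 complete
t=27  R6←I5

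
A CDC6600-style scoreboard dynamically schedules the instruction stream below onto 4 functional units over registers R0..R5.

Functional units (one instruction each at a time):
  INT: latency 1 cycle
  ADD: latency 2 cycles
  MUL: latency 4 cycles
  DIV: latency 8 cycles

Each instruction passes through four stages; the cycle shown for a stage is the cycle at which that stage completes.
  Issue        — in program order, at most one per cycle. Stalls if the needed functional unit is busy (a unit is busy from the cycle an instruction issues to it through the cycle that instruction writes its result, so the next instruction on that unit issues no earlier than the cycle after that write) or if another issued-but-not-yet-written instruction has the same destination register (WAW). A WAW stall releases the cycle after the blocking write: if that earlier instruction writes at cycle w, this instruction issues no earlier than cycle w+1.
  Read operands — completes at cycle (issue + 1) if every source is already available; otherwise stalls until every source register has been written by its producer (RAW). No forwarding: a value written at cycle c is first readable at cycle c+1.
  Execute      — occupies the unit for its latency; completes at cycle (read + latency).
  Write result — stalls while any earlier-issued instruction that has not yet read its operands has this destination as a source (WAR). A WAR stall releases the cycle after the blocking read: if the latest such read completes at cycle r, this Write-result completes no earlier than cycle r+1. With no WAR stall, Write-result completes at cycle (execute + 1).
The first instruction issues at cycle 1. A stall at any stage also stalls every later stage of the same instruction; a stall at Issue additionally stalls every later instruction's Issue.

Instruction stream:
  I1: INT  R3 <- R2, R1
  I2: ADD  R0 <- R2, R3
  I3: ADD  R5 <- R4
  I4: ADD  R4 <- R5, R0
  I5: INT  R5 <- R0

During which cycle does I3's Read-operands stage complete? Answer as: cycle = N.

[1] I1 dispatched to INT
[2] I1 operands ready; I2 dispatched to ADD
[3] I1 complete
[4] R3←I1
[5] I2 operands ready
[7] I2 complete
[8] R0←I2
[9] I3 dispatched to ADD
[10] I3 operands ready
[12] I3 complete
[13] R5←I3
[14] I4 dispatched to ADD
[15] I4 operands ready; I5 dispatched to INT
[16] I5 operands ready
[17] I4 complete; I5 complete
[18] R4←I4; R5←I5

cycle = 10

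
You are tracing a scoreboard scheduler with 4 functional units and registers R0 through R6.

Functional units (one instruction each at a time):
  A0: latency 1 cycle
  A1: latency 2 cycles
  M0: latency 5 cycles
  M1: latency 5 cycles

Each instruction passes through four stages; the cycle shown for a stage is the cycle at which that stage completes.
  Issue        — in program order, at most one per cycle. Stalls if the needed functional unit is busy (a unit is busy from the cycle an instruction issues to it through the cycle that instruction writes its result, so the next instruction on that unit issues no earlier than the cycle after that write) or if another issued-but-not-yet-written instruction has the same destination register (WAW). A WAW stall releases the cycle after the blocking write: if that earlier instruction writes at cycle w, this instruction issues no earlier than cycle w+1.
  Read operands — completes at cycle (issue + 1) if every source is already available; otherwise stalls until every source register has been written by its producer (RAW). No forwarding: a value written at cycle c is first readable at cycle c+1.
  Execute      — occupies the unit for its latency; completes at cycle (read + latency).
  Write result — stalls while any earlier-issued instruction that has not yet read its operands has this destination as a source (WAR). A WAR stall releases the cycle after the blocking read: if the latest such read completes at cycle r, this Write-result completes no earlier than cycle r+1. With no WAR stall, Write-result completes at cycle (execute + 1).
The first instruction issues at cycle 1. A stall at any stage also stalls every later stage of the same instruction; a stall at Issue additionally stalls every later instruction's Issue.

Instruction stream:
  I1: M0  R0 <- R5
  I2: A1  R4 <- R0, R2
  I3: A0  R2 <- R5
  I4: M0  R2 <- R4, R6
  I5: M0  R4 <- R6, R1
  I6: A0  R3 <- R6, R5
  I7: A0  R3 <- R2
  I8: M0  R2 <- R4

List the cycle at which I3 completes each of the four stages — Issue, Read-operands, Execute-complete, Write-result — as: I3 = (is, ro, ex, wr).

  I1 | 1 | 2 | 7 | 8
  I2 | 2 | 9 | 11 | 12   RAW R0: wait I1 write@8
  I3 | 3 | 4 | 5 | 10   WAR R2: wait I2 read@9
  I4 | 11 | 13 | 18 | 19   WAW R2: wait I3 write@10 · RAW R4: wait I2 write@12
  I5 | 20 | 21 | 26 | 27   struct: M0 busy until I4 writes@19
  I6 | 21 | 22 | 23 | 24
  I7 | 25 | 26 | 27 | 28   struct: A0 busy until I6 writes@24
  I8 | 28 | 29 | 34 | 35   struct: M0 busy until I5 writes@27

I3 = (3, 4, 5, 10)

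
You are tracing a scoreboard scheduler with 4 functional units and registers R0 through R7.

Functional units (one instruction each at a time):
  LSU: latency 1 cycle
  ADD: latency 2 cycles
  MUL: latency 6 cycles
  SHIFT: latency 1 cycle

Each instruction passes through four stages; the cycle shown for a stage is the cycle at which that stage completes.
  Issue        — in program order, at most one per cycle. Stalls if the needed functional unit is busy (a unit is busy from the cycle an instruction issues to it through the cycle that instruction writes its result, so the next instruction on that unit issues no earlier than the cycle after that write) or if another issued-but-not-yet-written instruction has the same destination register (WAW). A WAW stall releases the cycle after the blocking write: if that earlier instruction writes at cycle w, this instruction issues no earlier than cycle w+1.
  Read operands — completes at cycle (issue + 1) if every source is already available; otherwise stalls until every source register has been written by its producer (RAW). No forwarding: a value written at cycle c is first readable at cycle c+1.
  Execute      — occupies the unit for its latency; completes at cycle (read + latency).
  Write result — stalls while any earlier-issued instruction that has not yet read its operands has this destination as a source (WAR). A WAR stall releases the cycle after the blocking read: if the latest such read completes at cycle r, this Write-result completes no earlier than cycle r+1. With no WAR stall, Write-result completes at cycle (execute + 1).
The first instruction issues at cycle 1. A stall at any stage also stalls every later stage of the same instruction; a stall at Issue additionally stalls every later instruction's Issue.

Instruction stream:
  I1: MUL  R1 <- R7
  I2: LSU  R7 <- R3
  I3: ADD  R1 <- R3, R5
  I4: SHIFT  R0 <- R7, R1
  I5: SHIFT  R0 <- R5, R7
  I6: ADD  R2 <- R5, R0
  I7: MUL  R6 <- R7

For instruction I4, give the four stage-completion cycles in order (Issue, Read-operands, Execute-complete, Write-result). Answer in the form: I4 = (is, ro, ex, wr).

I4 = (11, 15, 16, 17)

1) issue 1, read 2, done 8, write 9
2) issue 2, read 3, done 4, write 5
3) issue 10, read 11, done 13, write 14  <WAW R1: wait I1 write@9>
4) issue 11, read 15, done 16, write 17  <RAW R1: wait I3 write@14>
5) issue 18, read 19, done 20, write 21  <struct: SHIFT busy until I4 writes@17>
6) issue 19, read 22, done 24, write 25  <RAW R0: wait I5 write@21>
7) issue 20, read 21, done 27, write 28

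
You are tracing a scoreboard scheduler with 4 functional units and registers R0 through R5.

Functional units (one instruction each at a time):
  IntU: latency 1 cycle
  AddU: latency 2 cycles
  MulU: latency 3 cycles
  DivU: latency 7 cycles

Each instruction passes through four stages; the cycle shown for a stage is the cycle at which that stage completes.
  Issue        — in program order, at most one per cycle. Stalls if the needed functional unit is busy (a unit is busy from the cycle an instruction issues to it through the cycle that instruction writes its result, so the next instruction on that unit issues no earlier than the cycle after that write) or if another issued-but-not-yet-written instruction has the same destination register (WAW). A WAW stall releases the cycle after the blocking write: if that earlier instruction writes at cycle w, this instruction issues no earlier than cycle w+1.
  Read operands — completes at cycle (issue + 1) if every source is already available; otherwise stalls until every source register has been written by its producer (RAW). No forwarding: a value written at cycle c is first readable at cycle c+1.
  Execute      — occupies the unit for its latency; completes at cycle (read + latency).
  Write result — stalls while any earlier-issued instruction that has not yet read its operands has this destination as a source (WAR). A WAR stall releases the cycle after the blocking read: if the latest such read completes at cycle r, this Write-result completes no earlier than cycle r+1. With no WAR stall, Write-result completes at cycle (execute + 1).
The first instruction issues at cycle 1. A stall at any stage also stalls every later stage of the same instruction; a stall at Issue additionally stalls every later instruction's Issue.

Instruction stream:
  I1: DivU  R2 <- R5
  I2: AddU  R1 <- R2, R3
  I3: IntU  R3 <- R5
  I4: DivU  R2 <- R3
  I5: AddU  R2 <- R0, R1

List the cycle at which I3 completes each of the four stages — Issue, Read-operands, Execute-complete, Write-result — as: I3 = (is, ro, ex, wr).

I3 = (3, 4, 5, 12)

[1] issue I1 (DivU)
[2] I1 read-ops | issue I2 (AddU)
[3] issue I3 (IntU)
[4] I3 read-ops
[5] I3 finished on IntU
[9] I1 finished on DivU
[10] I1→R2
[11] I2 read-ops | issue I4 (DivU)
[12] I3→R3
[13] I2 finished on AddU | I4 read-ops
[14] I2→R1
[20] I4 finished on DivU
[21] I4→R2
[22] issue I5 (AddU)
[23] I5 read-ops
[25] I5 finished on AddU
[26] I5→R2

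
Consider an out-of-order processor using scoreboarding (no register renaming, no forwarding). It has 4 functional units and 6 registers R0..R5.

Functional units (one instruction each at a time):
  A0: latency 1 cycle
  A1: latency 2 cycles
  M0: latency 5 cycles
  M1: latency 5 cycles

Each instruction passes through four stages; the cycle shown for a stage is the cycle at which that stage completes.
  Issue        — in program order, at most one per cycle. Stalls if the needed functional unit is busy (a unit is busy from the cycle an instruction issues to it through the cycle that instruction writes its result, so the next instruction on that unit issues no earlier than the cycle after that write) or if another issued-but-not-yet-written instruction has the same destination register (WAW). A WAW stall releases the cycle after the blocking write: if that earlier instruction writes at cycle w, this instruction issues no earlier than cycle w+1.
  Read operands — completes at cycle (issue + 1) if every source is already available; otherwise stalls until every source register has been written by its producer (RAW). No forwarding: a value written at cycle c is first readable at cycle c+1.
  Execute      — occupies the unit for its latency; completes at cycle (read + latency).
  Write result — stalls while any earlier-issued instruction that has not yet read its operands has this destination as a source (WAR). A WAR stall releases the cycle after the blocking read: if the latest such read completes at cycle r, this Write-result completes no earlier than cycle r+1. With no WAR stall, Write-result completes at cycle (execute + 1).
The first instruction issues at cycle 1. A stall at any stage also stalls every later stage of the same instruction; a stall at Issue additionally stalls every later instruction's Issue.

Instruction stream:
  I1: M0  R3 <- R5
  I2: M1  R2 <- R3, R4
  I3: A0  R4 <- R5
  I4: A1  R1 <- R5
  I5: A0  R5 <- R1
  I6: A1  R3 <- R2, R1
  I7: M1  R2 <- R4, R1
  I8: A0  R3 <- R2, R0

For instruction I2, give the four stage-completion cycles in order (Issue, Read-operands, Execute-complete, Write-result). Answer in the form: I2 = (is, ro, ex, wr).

I2 = (2, 9, 14, 15)

t=1  I1 dispatched to M0
t=2  I1 operands ready, I2 dispatched to M1
t=3  I3 dispatched to A0
t=4  I3 operands ready, I4 dispatched to A1
t=5  I3 complete, I4 operands ready
t=7  I1 complete, I4 complete
t=8  R3←I1, R1←I4
t=9  I2 operands ready
t=10  R4←I3
t=11  I5 dispatched to A0
t=12  I5 operands ready, I6 dispatched to A1
t=13  I5 complete
t=14  I2 complete, R5←I5
t=15  R2←I2
t=16  I6 operands ready, I7 dispatched to M1
t=17  I7 operands ready
t=18  I6 complete
t=19  R3←I6
t=20  I8 dispatched to A0
t=22  I7 complete
t=23  R2←I7
t=24  I8 operands ready
t=25  I8 complete
t=26  R3←I8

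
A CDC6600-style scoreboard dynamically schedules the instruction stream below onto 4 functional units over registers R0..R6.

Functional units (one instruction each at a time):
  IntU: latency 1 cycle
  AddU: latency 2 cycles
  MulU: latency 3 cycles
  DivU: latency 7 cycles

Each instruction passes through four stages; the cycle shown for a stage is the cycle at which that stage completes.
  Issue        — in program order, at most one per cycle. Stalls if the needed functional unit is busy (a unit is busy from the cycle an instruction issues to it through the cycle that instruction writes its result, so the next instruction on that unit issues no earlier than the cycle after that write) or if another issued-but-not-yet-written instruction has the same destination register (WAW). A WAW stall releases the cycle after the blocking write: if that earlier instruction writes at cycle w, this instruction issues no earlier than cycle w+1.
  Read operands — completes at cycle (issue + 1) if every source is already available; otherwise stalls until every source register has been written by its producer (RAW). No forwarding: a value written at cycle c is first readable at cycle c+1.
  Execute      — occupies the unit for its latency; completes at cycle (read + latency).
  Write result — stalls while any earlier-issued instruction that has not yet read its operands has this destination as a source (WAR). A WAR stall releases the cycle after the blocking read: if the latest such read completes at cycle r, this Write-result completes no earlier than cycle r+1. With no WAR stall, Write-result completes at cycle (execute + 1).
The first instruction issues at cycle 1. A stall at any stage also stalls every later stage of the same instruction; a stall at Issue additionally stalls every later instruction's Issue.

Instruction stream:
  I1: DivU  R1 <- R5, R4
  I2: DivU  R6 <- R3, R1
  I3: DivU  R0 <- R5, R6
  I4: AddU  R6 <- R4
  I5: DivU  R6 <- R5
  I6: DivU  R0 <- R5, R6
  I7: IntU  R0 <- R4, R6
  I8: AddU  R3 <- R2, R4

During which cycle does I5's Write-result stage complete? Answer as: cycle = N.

c1: issue I1 (DivU)
c2: I1 read-ops
c9: I1 finished on DivU
c10: I1→R1
c11: issue I2 (DivU)
c12: I2 read-ops
c19: I2 finished on DivU
c20: I2→R6
c21: issue I3 (DivU)
c22: I3 read-ops; issue I4 (AddU)
c23: I4 read-ops
c25: I4 finished on AddU
c26: I4→R6
c29: I3 finished on DivU
c30: I3→R0
c31: issue I5 (DivU)
c32: I5 read-ops
c39: I5 finished on DivU
c40: I5→R6
c41: issue I6 (DivU)
c42: I6 read-ops
c49: I6 finished on DivU
c50: I6→R0
c51: issue I7 (IntU)
c52: I7 read-ops; issue I8 (AddU)
c53: I7 finished on IntU; I8 read-ops
c54: I7→R0
c55: I8 finished on AddU
c56: I8→R3

cycle = 40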